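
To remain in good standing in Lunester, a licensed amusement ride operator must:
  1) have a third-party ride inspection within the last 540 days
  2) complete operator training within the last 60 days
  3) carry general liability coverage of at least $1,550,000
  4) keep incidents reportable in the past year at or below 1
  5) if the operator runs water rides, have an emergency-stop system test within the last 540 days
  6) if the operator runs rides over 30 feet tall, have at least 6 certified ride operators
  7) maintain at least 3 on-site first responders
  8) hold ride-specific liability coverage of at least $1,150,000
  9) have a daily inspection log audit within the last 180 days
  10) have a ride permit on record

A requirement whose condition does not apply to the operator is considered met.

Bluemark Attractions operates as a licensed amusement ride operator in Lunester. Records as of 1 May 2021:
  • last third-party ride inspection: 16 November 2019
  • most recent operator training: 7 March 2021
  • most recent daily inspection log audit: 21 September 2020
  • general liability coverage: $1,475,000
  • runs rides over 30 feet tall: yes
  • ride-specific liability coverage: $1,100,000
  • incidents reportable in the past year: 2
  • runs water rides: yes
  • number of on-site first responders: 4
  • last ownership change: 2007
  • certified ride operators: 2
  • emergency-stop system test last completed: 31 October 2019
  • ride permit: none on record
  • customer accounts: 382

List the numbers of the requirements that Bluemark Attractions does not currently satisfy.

3, 4, 5, 6, 8, 9, 10

1. third-party ride inspection 532 days ago vs limit 540 → met
2. operator training 55 days ago vs limit 60 → met
3. general liability coverage $1,475,000 < $1,550,000 → not met
4. incidents reportable in the past year 2 > 1 → not met
5. condition 'runs water rides' holds; emergency-stop system test 548 days ago vs limit 540 → not met
6. condition 'runs rides over 30 feet tall' holds; certified ride operators 2 < 6 → not met
7. on-site first responders 4 ≥ 3 → met
8. ride-specific liability coverage $1,100,000 < $1,150,000 → not met
9. daily inspection log audit 222 days ago vs limit 180 → not met
10. ride permit absent → not met
Not met: 3, 4, 5, 6, 8, 9, 10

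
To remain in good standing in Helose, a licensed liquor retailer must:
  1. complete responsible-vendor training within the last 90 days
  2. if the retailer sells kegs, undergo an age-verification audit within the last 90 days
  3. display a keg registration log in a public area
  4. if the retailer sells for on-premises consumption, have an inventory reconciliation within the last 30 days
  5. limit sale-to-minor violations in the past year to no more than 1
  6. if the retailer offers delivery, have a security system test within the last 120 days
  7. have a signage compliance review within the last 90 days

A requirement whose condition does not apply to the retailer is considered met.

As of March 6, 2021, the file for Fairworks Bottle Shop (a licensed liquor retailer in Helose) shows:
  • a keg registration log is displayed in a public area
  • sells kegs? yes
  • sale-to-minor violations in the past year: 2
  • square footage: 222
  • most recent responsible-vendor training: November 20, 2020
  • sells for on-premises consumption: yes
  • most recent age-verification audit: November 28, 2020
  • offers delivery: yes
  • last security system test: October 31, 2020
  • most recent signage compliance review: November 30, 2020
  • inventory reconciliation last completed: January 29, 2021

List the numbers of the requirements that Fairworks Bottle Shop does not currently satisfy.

1. responsible-vendor training 106 days ago vs limit 90 → not met
2. condition 'sells kegs' holds; age-verification audit 98 days ago vs limit 90 → not met
3. keg registration log present → met
4. condition 'sells for on-premises consumption' holds; inventory reconciliation 36 days ago vs limit 30 → not met
5. sale-to-minor violations in the past year 2 > 1 → not met
6. condition 'offers delivery' holds; security system test 126 days ago vs limit 120 → not met
7. signage compliance review 96 days ago vs limit 90 → not met
Not met: 1, 2, 4, 5, 6, 7

1, 2, 4, 5, 6, 7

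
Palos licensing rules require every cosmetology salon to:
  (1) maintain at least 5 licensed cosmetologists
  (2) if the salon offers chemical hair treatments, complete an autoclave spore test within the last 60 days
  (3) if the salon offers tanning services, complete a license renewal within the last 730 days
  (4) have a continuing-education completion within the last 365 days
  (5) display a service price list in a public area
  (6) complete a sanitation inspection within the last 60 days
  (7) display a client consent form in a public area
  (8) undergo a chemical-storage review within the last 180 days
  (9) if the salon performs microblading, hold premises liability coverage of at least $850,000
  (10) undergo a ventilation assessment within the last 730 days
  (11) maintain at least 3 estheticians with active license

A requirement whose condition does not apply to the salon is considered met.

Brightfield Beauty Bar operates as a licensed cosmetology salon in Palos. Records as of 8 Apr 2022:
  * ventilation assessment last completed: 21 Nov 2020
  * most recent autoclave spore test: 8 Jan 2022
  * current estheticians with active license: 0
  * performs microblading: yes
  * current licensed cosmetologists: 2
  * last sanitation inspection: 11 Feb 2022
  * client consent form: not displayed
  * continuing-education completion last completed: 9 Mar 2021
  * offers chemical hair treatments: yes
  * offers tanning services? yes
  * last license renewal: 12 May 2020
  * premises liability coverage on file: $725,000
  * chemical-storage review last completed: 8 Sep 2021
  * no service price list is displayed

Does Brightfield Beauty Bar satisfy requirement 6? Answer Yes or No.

Yes

6. sanitation inspection 56 days ago vs limit 60 → met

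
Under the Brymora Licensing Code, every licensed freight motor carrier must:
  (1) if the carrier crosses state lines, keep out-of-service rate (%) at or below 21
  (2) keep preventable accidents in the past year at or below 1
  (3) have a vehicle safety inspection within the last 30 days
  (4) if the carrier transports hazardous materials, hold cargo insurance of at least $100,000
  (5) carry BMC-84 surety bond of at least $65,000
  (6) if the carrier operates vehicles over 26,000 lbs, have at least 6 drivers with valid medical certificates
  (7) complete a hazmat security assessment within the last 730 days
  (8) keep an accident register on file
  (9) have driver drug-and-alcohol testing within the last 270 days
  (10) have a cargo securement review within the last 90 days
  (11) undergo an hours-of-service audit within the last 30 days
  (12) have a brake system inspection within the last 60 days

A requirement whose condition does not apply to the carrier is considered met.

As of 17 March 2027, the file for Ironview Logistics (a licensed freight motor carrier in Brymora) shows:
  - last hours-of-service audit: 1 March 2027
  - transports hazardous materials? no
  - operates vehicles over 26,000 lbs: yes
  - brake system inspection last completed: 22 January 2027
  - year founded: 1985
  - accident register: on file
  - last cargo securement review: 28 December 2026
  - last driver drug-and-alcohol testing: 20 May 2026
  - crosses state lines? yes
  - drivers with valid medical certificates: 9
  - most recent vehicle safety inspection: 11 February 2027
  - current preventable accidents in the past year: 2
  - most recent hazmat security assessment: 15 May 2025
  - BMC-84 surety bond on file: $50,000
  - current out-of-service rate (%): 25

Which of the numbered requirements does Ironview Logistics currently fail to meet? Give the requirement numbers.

1, 2, 3, 5, 9

1. condition 'crosses state lines' holds; out-of-service rate (%) 25 > 21 → not met
2. preventable accidents in the past year 2 > 1 → not met
3. vehicle safety inspection 34 days ago vs limit 30 → not met
4. condition 'transports hazardous materials' does not hold → requirement n/a → met
5. BMC-84 surety bond $50,000 < $65,000 → not met
6. condition 'operates vehicles over 26,000 lbs' holds; drivers with valid medical certificates 9 ≥ 6 → met
7. hazmat security assessment 671 days ago vs limit 730 → met
8. accident register present → met
9. driver drug-and-alcohol testing 301 days ago vs limit 270 → not met
10. cargo securement review 79 days ago vs limit 90 → met
11. hours-of-service audit 16 days ago vs limit 30 → met
12. brake system inspection 54 days ago vs limit 60 → met
Not met: 1, 2, 3, 5, 9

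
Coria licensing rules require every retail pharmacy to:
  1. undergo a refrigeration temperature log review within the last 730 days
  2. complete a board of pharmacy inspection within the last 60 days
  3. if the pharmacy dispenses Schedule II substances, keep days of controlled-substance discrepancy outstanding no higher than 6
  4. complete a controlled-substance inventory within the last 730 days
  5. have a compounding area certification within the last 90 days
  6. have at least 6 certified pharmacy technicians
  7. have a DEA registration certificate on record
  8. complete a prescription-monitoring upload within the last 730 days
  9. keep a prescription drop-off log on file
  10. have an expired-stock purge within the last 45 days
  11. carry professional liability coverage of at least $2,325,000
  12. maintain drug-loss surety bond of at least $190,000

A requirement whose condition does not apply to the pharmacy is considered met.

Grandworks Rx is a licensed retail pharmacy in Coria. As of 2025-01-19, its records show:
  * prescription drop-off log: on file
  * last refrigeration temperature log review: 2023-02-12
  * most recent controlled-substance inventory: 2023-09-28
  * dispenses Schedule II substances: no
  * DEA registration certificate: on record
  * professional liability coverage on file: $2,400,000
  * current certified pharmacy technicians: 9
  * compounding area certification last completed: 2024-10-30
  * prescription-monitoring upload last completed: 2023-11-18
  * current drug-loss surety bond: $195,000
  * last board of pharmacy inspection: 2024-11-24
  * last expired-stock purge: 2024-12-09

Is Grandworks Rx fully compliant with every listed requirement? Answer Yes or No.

1. refrigeration temperature log review 707 days ago vs limit 730 → met
2. board of pharmacy inspection 56 days ago vs limit 60 → met
3. condition 'dispenses Schedule II substances' does not hold → requirement n/a → met
4. controlled-substance inventory 479 days ago vs limit 730 → met
5. compounding area certification 81 days ago vs limit 90 → met
6. certified pharmacy technicians 9 ≥ 6 → met
7. DEA registration certificate present → met
8. prescription-monitoring upload 428 days ago vs limit 730 → met
9. prescription drop-off log present → met
10. expired-stock purge 41 days ago vs limit 45 → met
11. professional liability coverage $2,400,000 ≥ $2,325,000 → met
12. drug-loss surety bond $195,000 ≥ $190,000 → met
All met.

Yes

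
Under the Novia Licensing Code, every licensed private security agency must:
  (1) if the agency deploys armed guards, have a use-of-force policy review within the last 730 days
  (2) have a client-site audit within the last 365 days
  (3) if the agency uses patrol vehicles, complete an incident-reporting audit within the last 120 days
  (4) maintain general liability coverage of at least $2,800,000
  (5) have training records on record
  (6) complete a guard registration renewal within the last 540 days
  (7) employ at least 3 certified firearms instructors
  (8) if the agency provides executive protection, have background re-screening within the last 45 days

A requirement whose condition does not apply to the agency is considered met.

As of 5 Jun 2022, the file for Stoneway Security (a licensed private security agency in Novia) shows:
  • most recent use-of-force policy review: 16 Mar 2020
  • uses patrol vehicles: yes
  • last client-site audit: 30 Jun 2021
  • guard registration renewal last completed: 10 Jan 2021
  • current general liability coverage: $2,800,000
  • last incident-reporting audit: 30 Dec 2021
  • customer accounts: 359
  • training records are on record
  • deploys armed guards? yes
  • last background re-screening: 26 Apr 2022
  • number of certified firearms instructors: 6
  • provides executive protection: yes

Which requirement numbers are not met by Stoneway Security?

1, 3

1. condition 'deploys armed guards' holds; use-of-force policy review 811 days ago vs limit 730 → not met
2. client-site audit 340 days ago vs limit 365 → met
3. condition 'uses patrol vehicles' holds; incident-reporting audit 157 days ago vs limit 120 → not met
4. general liability coverage $2,800,000 ≥ $2,800,000 → met
5. training records present → met
6. guard registration renewal 511 days ago vs limit 540 → met
7. certified firearms instructors 6 ≥ 3 → met
8. condition 'provides executive protection' holds; background re-screening 40 days ago vs limit 45 → met
Not met: 1, 3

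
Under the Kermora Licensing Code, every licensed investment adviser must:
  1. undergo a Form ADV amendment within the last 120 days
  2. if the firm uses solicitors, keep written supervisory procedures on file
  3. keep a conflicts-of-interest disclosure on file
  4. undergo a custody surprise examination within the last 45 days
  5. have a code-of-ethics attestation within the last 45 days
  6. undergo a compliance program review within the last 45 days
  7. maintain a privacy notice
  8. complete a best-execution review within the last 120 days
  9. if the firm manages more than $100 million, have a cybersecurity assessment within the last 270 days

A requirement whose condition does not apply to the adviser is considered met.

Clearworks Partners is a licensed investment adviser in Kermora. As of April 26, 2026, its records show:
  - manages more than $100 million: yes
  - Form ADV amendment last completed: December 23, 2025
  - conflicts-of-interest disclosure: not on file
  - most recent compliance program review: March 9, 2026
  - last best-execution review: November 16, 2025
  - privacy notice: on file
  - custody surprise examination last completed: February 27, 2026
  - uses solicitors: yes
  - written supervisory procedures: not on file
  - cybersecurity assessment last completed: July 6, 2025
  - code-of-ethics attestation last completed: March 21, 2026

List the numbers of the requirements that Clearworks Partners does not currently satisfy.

1. Form ADV amendment 124 days ago vs limit 120 → not met
2. condition 'uses solicitors' holds; written supervisory procedures absent → not met
3. conflicts-of-interest disclosure absent → not met
4. custody surprise examination 58 days ago vs limit 45 → not met
5. code-of-ethics attestation 36 days ago vs limit 45 → met
6. compliance program review 48 days ago vs limit 45 → not met
7. privacy notice present → met
8. best-execution review 161 days ago vs limit 120 → not met
9. condition 'manages more than $100 million' holds; cybersecurity assessment 294 days ago vs limit 270 → not met
Not met: 1, 2, 3, 4, 6, 8, 9

1, 2, 3, 4, 6, 8, 9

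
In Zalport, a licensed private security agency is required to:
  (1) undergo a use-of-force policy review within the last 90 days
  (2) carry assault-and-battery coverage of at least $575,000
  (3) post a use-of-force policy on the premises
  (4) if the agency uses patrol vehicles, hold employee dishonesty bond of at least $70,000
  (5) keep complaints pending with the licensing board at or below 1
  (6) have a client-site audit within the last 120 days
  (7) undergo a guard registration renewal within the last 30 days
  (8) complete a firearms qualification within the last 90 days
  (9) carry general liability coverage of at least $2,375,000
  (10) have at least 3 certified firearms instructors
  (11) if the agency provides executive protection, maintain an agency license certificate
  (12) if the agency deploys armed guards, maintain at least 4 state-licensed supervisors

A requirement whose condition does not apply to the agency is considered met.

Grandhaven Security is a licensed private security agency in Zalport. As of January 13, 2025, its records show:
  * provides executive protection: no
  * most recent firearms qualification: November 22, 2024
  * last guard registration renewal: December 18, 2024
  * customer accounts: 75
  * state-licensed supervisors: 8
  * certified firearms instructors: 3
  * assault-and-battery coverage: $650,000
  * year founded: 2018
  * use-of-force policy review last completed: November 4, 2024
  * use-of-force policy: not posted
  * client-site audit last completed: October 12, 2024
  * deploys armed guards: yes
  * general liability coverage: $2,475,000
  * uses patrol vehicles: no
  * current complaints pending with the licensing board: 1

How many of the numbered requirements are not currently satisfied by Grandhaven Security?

1. use-of-force policy review 70 days ago vs limit 90 → met
2. assault-and-battery coverage $650,000 ≥ $575,000 → met
3. use-of-force policy absent → not met
4. condition 'uses patrol vehicles' does not hold → requirement n/a → met
5. complaints pending with the licensing board 1 ≤ 1 → met
6. client-site audit 93 days ago vs limit 120 → met
7. guard registration renewal 26 days ago vs limit 30 → met
8. firearms qualification 52 days ago vs limit 90 → met
9. general liability coverage $2,475,000 ≥ $2,375,000 → met
10. certified firearms instructors 3 ≥ 3 → met
11. condition 'provides executive protection' does not hold → requirement n/a → met
12. condition 'deploys armed guards' holds; state-licensed supervisors 8 ≥ 4 → met
Not met: 1 of 12

1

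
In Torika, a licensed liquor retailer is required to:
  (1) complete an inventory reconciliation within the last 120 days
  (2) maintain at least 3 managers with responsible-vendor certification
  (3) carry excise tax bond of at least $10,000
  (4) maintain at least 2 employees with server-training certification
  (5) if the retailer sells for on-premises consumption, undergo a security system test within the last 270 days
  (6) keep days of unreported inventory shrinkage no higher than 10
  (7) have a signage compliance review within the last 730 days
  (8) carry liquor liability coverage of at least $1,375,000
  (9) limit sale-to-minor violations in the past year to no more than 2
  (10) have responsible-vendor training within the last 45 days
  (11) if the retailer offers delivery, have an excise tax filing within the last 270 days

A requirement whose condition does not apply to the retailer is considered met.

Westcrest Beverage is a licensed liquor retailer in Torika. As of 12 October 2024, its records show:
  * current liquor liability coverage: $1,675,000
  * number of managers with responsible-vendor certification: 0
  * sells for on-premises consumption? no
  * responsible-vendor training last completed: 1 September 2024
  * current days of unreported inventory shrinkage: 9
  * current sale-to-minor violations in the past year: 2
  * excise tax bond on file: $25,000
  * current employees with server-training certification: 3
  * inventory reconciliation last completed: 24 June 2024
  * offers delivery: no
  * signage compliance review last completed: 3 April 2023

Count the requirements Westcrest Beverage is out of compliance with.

1

1. inventory reconciliation 110 days ago vs limit 120 → met
2. managers with responsible-vendor certification 0 < 3 → not met
3. excise tax bond $25,000 ≥ $10,000 → met
4. employees with server-training certification 3 ≥ 2 → met
5. condition 'sells for on-premises consumption' does not hold → requirement n/a → met
6. days of unreported inventory shrinkage 9 ≤ 10 → met
7. signage compliance review 558 days ago vs limit 730 → met
8. liquor liability coverage $1,675,000 ≥ $1,375,000 → met
9. sale-to-minor violations in the past year 2 ≤ 2 → met
10. responsible-vendor training 41 days ago vs limit 45 → met
11. condition 'offers delivery' does not hold → requirement n/a → met
Not met: 1 of 11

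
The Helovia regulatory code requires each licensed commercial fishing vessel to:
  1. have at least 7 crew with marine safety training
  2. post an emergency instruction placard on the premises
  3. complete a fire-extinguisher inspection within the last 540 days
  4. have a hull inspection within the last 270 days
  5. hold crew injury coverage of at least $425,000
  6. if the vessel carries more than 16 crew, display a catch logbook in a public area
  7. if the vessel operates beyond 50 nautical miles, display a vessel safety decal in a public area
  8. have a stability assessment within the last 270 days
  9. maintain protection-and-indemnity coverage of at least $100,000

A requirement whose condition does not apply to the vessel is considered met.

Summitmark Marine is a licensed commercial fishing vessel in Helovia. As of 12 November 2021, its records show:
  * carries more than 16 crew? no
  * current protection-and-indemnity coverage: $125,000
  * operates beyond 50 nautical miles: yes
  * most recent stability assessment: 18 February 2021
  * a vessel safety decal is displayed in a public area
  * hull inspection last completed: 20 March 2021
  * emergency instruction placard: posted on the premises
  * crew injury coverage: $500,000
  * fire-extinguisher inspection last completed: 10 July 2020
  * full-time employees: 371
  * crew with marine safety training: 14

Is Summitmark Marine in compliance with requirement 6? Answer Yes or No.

6. condition 'carries more than 16 crew' does not hold → requirement n/a → met

Yes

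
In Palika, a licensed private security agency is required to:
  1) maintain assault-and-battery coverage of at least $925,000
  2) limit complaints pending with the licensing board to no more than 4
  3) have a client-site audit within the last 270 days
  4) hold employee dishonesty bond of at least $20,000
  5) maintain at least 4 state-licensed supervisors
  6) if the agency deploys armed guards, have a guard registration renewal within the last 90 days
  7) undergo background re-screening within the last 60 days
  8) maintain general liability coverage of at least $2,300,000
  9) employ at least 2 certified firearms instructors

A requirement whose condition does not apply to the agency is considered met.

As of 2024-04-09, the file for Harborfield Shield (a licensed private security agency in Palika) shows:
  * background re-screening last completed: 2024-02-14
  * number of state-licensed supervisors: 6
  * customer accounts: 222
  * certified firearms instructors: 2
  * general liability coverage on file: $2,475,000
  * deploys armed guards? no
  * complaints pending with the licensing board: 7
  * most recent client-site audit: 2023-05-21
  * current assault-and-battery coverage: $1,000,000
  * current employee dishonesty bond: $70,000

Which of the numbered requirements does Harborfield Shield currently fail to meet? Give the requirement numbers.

2, 3

1. assault-and-battery coverage $1,000,000 ≥ $925,000 → met
2. complaints pending with the licensing board 7 > 4 → not met
3. client-site audit 324 days ago vs limit 270 → not met
4. employee dishonesty bond $70,000 ≥ $20,000 → met
5. state-licensed supervisors 6 ≥ 4 → met
6. condition 'deploys armed guards' does not hold → requirement n/a → met
7. background re-screening 55 days ago vs limit 60 → met
8. general liability coverage $2,475,000 ≥ $2,300,000 → met
9. certified firearms instructors 2 ≥ 2 → met
Not met: 2, 3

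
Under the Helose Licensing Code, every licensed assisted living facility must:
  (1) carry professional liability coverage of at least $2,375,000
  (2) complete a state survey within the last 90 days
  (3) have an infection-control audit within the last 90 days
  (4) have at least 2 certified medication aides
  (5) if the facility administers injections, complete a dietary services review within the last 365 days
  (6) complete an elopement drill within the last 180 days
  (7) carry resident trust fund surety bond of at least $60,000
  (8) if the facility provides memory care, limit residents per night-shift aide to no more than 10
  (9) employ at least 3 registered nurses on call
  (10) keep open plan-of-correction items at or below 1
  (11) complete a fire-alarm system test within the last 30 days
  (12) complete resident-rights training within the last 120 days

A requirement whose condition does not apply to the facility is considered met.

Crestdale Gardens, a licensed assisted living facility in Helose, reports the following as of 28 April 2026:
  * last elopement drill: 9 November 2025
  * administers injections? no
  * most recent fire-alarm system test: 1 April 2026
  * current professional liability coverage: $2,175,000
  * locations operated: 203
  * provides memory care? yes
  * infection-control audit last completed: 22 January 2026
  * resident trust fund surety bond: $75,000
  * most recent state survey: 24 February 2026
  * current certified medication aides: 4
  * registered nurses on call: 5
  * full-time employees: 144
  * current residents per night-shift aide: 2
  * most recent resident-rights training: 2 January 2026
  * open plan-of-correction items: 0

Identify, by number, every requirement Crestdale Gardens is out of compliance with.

1, 3

1. professional liability coverage $2,175,000 < $2,375,000 → not met
2. state survey 63 days ago vs limit 90 → met
3. infection-control audit 96 days ago vs limit 90 → not met
4. certified medication aides 4 ≥ 2 → met
5. condition 'administers injections' does not hold → requirement n/a → met
6. elopement drill 170 days ago vs limit 180 → met
7. resident trust fund surety bond $75,000 ≥ $60,000 → met
8. condition 'provides memory care' holds; residents per night-shift aide 2 ≤ 10 → met
9. registered nurses on call 5 ≥ 3 → met
10. open plan-of-correction items 0 ≤ 1 → met
11. fire-alarm system test 27 days ago vs limit 30 → met
12. resident-rights training 116 days ago vs limit 120 → met
Not met: 1, 3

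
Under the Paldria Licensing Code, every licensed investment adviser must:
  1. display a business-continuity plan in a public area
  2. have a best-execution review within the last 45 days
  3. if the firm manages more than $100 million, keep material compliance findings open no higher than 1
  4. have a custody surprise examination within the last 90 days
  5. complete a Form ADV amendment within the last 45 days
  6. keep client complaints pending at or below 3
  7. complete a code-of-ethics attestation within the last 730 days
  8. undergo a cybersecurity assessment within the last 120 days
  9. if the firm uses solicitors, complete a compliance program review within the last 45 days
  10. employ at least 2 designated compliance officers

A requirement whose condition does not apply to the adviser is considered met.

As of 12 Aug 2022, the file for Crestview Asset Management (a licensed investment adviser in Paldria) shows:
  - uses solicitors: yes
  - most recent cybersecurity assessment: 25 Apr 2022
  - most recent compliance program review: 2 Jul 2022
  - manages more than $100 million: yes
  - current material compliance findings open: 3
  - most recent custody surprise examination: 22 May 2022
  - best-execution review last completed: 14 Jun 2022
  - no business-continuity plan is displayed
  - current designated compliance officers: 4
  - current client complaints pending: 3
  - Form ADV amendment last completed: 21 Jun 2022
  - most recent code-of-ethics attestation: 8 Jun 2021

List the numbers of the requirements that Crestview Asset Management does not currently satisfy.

1. business-continuity plan absent → not met
2. best-execution review 59 days ago vs limit 45 → not met
3. condition 'manages more than $100 million' holds; material compliance findings open 3 > 1 → not met
4. custody surprise examination 82 days ago vs limit 90 → met
5. Form ADV amendment 52 days ago vs limit 45 → not met
6. client complaints pending 3 ≤ 3 → met
7. code-of-ethics attestation 430 days ago vs limit 730 → met
8. cybersecurity assessment 109 days ago vs limit 120 → met
9. condition 'uses solicitors' holds; compliance program review 41 days ago vs limit 45 → met
10. designated compliance officers 4 ≥ 2 → met
Not met: 1, 2, 3, 5

1, 2, 3, 5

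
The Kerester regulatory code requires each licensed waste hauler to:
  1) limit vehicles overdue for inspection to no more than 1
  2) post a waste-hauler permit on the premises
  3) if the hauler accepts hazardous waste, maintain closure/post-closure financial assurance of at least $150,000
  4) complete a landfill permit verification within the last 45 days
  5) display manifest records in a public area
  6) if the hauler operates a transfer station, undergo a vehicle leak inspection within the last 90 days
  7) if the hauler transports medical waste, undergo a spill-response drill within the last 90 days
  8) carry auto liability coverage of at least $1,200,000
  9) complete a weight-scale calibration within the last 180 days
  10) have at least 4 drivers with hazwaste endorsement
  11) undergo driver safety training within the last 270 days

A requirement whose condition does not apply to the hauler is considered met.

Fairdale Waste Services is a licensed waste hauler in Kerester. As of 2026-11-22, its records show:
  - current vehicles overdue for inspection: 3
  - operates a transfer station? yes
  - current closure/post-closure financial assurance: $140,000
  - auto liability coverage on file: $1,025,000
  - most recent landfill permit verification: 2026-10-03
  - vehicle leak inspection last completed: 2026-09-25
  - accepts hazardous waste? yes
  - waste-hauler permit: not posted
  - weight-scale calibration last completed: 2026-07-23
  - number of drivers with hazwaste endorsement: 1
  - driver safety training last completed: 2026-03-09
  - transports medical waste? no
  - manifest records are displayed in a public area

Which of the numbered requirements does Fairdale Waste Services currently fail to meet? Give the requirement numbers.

1, 2, 3, 4, 8, 10

1. vehicles overdue for inspection 3 > 1 → not met
2. waste-hauler permit absent → not met
3. condition 'accepts hazardous waste' holds; closure/post-closure financial assurance $140,000 < $150,000 → not met
4. landfill permit verification 50 days ago vs limit 45 → not met
5. manifest records present → met
6. condition 'operates a transfer station' holds; vehicle leak inspection 58 days ago vs limit 90 → met
7. condition 'transports medical waste' does not hold → requirement n/a → met
8. auto liability coverage $1,025,000 < $1,200,000 → not met
9. weight-scale calibration 122 days ago vs limit 180 → met
10. drivers with hazwaste endorsement 1 < 4 → not met
11. driver safety training 258 days ago vs limit 270 → met
Not met: 1, 2, 3, 4, 8, 10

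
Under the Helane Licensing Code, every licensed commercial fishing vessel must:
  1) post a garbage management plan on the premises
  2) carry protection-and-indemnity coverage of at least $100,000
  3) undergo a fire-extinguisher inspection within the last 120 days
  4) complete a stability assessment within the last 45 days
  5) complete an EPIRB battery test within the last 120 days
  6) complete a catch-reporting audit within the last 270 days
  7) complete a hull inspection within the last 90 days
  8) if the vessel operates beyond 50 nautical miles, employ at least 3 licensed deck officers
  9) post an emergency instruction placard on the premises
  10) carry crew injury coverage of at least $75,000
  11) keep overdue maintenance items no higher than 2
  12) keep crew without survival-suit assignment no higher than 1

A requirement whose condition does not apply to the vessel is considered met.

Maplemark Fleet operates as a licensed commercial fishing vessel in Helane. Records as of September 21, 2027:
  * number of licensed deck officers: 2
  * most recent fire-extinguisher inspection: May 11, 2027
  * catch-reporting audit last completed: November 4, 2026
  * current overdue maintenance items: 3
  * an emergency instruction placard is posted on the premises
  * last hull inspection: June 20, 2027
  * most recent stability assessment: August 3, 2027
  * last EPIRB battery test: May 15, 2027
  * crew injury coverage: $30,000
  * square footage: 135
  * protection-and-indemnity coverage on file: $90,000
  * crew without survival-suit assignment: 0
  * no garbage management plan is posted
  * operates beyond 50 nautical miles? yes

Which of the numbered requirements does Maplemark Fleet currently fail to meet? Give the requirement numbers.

1, 2, 3, 4, 5, 6, 7, 8, 10, 11

1. garbage management plan absent → not met
2. protection-and-indemnity coverage $90,000 < $100,000 → not met
3. fire-extinguisher inspection 133 days ago vs limit 120 → not met
4. stability assessment 49 days ago vs limit 45 → not met
5. EPIRB battery test 129 days ago vs limit 120 → not met
6. catch-reporting audit 321 days ago vs limit 270 → not met
7. hull inspection 93 days ago vs limit 90 → not met
8. condition 'operates beyond 50 nautical miles' holds; licensed deck officers 2 < 3 → not met
9. emergency instruction placard present → met
10. crew injury coverage $30,000 < $75,000 → not met
11. overdue maintenance items 3 > 2 → not met
12. crew without survival-suit assignment 0 ≤ 1 → met
Not met: 1, 2, 3, 4, 5, 6, 7, 8, 10, 11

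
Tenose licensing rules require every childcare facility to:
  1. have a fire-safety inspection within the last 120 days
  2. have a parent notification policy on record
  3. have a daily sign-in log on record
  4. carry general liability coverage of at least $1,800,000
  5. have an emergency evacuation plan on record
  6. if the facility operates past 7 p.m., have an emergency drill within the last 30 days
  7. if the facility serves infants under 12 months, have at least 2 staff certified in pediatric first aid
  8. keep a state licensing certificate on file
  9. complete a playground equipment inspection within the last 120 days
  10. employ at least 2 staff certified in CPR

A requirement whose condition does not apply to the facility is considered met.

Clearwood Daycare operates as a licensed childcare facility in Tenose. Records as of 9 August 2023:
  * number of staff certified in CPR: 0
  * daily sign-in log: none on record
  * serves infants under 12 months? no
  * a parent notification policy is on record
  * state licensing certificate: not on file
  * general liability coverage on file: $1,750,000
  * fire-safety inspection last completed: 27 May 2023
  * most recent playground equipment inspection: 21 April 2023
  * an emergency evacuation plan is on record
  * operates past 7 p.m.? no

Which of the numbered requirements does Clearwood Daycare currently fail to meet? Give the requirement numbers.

3, 4, 8, 10

1. fire-safety inspection 74 days ago vs limit 120 → met
2. parent notification policy present → met
3. daily sign-in log absent → not met
4. general liability coverage $1,750,000 < $1,800,000 → not met
5. emergency evacuation plan present → met
6. condition 'operates past 7 p.m.' does not hold → requirement n/a → met
7. condition 'serves infants under 12 months' does not hold → requirement n/a → met
8. state licensing certificate absent → not met
9. playground equipment inspection 110 days ago vs limit 120 → met
10. staff certified in CPR 0 < 2 → not met
Not met: 3, 4, 8, 10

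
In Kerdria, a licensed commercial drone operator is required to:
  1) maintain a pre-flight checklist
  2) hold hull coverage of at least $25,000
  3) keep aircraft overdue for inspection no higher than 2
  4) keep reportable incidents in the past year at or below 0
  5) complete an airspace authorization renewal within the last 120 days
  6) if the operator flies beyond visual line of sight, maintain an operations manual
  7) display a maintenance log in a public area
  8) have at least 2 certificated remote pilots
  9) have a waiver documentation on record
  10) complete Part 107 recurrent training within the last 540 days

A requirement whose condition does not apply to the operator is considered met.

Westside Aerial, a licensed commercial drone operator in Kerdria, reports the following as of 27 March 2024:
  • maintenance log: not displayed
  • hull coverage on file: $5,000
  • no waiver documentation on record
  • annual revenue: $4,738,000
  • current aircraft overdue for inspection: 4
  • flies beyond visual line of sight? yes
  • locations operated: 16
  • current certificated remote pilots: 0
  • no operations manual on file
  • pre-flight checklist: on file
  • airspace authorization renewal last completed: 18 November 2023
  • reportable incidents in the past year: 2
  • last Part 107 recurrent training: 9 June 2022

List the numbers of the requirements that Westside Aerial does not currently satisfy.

1. pre-flight checklist present → met
2. hull coverage $5,000 < $25,000 → not met
3. aircraft overdue for inspection 4 > 2 → not met
4. reportable incidents in the past year 2 > 0 → not met
5. airspace authorization renewal 130 days ago vs limit 120 → not met
6. condition 'flies beyond visual line of sight' holds; operations manual absent → not met
7. maintenance log absent → not met
8. certificated remote pilots 0 < 2 → not met
9. waiver documentation absent → not met
10. Part 107 recurrent training 657 days ago vs limit 540 → not met
Not met: 2, 3, 4, 5, 6, 7, 8, 9, 10

2, 3, 4, 5, 6, 7, 8, 9, 10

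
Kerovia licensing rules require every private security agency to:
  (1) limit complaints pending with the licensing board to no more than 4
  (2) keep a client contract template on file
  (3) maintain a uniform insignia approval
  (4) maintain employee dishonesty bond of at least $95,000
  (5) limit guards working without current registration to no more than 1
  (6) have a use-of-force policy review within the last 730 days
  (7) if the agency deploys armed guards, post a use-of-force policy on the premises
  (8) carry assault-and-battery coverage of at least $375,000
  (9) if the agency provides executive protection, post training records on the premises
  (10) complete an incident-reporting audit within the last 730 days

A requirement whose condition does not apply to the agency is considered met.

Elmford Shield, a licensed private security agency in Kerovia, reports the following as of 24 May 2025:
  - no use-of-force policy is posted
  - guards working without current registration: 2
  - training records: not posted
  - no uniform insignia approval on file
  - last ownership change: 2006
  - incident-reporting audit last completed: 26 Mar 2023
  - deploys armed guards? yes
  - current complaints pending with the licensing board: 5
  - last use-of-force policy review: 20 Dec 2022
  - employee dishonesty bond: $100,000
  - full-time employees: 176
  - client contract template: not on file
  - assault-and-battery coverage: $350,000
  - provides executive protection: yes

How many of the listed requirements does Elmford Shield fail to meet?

1. complaints pending with the licensing board 5 > 4 → not met
2. client contract template absent → not met
3. uniform insignia approval absent → not met
4. employee dishonesty bond $100,000 ≥ $95,000 → met
5. guards working without current registration 2 > 1 → not met
6. use-of-force policy review 886 days ago vs limit 730 → not met
7. condition 'deploys armed guards' holds; use-of-force policy absent → not met
8. assault-and-battery coverage $350,000 < $375,000 → not met
9. condition 'provides executive protection' holds; training records absent → not met
10. incident-reporting audit 790 days ago vs limit 730 → not met
Not met: 9 of 10

9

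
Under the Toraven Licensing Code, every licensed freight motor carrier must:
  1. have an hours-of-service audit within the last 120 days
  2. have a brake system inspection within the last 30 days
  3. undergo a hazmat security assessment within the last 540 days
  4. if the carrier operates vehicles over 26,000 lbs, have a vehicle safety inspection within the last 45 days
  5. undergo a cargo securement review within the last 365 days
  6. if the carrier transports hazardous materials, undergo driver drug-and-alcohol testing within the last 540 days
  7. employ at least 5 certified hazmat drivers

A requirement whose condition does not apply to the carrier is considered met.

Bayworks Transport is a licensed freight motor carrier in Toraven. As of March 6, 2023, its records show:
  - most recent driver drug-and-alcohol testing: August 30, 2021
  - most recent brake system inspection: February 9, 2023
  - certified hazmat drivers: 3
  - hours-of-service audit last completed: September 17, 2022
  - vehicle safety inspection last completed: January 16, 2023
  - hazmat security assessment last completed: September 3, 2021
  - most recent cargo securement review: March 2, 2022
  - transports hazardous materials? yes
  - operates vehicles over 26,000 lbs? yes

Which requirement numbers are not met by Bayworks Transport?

1. hours-of-service audit 170 days ago vs limit 120 → not met
2. brake system inspection 25 days ago vs limit 30 → met
3. hazmat security assessment 549 days ago vs limit 540 → not met
4. condition 'operates vehicles over 26,000 lbs' holds; vehicle safety inspection 49 days ago vs limit 45 → not met
5. cargo securement review 369 days ago vs limit 365 → not met
6. condition 'transports hazardous materials' holds; driver drug-and-alcohol testing 553 days ago vs limit 540 → not met
7. certified hazmat drivers 3 < 5 → not met
Not met: 1, 3, 4, 5, 6, 7

1, 3, 4, 5, 6, 7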